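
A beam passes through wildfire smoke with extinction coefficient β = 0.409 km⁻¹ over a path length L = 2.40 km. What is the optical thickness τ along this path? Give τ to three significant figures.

0.982

τ = β·L = 0.409 × 2.40 = 0.9816.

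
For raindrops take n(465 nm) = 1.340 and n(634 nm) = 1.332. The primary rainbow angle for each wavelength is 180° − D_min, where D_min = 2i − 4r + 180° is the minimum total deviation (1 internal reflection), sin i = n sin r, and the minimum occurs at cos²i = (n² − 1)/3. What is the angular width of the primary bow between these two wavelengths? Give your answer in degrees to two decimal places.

At 465 nm (n = 1.340): cos²i = 0.26520 → i = 59.004°, r = 39.770°, D_min = 138.929°, rainbow angle = 41.071°.
At 634 nm (n = 1.332): cos²i = 0.25807 → i = 59.469°, r = 40.290°, D_min = 137.776°, rainbow angle = 42.224°.
Angular width = |41.071° − 42.224°| = 1.153°.

1.15°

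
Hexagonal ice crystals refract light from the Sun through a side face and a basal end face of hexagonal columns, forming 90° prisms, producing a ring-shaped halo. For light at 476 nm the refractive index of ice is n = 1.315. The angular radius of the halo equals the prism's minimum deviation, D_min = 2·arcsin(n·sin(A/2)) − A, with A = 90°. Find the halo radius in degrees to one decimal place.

46.8°

n·sin(A/2) = 1.315 × sin 45° = 1.315 × 0.7071 = 0.9298.
D_min = 2·arcsin(0.9298) − 90° = 2 × 68.411° − 90° = 46.821°.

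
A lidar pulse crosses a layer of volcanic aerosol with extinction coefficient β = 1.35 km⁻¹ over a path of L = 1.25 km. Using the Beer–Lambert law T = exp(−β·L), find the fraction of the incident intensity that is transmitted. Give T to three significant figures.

τ = β·L = 1.35 × 1.25 = 1.6875.
T = exp(−1.6875) = 0.1850.

0.185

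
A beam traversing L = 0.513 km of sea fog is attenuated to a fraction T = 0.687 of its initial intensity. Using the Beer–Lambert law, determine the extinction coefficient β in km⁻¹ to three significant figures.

Beer–Lambert: T = exp(−βL) ⇒ β = −ln(T)/L = −ln(0.687)/0.513 = 0.3754/0.513 = 0.7318 km⁻¹.

0.732 km⁻¹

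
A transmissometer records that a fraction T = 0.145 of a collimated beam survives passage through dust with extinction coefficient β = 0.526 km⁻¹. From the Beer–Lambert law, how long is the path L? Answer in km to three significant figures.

Beer–Lambert: T = exp(−βL) ⇒ L = −ln(T)/β = −ln(0.145)/0.526 = 1.9310/0.526 = 3.671 km.

3.67 km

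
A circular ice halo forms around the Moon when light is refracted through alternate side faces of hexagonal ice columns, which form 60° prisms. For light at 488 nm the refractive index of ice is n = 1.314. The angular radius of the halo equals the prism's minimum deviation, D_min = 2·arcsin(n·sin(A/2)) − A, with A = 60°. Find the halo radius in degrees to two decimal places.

22.14°

n·sin(A/2) = 1.314 × sin 30° = 1.314 × 0.5000 = 0.6570.
D_min = 2·arcsin(0.6570) − 60° = 2 × 41.071° − 60° = 22.143°.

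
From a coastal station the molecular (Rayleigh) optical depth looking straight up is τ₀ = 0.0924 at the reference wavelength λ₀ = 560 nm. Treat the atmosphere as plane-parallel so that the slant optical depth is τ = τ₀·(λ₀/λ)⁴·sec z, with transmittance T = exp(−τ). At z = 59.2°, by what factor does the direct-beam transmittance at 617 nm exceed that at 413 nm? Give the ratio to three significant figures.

Airmass: sec 59.2° = 1.9530.
τ(617 nm) = 0.0924 × (560/617)⁴ × 1.9530 = 0.0924 × 0.6786 × 1.9530 = 0.1225.
τ(413 nm) = 0.0924 × (560/413)⁴ × 1.9530 = 0.0924 × 3.3803 × 1.9530 = 0.6100.
T(617)/T(413) = exp(τ_B − τ_A) = exp(0.4875) = 1.6283.

1.63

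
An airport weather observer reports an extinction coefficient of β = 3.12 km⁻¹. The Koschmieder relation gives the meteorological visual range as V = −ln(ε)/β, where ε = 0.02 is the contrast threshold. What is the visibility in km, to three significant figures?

1.25 km

V = −ln(0.02) / 3.12 = 3.912 / 3.12 = 1.2539 km.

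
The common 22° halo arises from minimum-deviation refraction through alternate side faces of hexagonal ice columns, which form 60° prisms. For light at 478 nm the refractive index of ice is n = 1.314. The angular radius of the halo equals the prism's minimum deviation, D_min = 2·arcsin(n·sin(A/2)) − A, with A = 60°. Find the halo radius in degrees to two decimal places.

22.14°

n·sin(A/2) = 1.314 × sin 30° = 1.314 × 0.5000 = 0.6570.
D_min = 2·arcsin(0.6570) − 60° = 2 × 41.071° − 60° = 22.143°.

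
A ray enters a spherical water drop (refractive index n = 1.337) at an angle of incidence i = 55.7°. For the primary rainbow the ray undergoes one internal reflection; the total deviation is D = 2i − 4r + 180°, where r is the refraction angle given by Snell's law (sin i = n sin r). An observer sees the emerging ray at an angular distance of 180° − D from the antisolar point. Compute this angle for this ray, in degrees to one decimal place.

sin r = sin 55.7° / 1.337 = 0.8261/1.337 = 0.6179; r = 38.16°.
D = 2·55.7° − 4·38.16° + 180° = 111.40° − 152.64° + 180° = 138.76°.
Angle from antisolar point = 180° − D = 41.24°.

41.2°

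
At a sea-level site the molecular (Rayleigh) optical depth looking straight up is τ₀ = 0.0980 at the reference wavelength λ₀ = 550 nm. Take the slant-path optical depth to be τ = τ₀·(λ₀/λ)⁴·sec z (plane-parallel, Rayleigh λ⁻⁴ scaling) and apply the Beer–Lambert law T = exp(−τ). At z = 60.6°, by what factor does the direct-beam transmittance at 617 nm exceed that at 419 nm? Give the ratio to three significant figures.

1.59

Airmass: sec 60.6° = 2.0371.
τ(617 nm) = 0.0980 × (550/617)⁴ × 2.0371 = 0.0980 × 0.6314 × 2.0371 = 0.1260.
τ(419 nm) = 0.0980 × (550/419)⁴ × 2.0371 = 0.0980 × 2.9689 × 2.0371 = 0.5927.
T(617)/T(419) = exp(τ_B − τ_A) = exp(0.4666) = 1.5946.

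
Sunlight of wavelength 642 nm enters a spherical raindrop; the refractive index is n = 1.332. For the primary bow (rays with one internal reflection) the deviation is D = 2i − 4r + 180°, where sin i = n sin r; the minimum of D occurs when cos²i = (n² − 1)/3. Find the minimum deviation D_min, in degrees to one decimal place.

cos²i = (1.77422 − 1)/3 = 0.25807; i = arccos(0.50801) = 59.469°.
sin r = sin 59.469°/1.332 = 0.64666; r = 40.290°.
D_min = 2·59.469° − 4·40.290° + 180° = 137.776°.

137.8°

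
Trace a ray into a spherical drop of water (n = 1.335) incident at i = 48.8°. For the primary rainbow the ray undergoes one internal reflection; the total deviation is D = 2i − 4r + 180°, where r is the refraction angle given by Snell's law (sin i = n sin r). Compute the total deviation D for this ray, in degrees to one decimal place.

sin r = sin 48.8° / 1.335 = 0.7524/1.335 = 0.5636; r = 34.31°.
D = 2·48.8° − 4·34.31° + 180° = 97.60° − 137.22° + 180° = 140.38°.

140.4°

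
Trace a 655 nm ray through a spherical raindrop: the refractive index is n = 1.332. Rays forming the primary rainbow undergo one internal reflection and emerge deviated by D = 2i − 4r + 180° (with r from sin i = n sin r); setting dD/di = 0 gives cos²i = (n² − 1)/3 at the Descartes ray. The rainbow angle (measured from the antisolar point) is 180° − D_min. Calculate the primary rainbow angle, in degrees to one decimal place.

42.2°

cos²i = (1.77422 − 1)/3 = 0.25807; i = arccos(0.50801) = 59.469°.
sin r = sin 59.469°/1.332 = 0.64666; r = 40.290°.
D_min = 2·59.469° − 4·40.290° + 180° = 137.776°.
Rainbow angle = 180° − D_min = 42.224°.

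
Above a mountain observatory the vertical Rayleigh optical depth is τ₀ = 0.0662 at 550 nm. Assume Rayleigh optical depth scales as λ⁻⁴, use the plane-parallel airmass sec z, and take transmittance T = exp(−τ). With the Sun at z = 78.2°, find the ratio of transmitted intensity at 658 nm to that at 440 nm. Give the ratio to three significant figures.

Airmass: sec 78.2° = 4.8901.
τ(658 nm) = 0.0662 × (550/658)⁴ × 4.8901 = 0.0662 × 0.4881 × 4.8901 = 0.1580.
τ(440 nm) = 0.0662 × (550/440)⁴ × 4.8901 = 0.0662 × 2.4414 × 4.8901 = 0.7903.
T(658)/T(440) = exp(τ_B − τ_A) = exp(0.6323) = 1.8820.

1.88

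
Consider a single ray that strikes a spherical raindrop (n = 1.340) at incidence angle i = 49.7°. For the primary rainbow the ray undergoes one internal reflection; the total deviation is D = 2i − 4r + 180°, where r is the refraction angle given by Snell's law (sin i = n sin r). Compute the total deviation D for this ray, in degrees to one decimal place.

140.6°

sin r = sin 49.7° / 1.340 = 0.7627/1.340 = 0.5692; r = 34.69°.
D = 2·49.7° − 4·34.69° + 180° = 99.40° − 138.77° + 180° = 140.63°.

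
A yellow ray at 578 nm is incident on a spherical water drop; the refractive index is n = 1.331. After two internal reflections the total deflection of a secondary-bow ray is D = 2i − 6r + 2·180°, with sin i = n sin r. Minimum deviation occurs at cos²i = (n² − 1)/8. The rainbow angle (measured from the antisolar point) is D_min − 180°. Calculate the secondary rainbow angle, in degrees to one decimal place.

cos²i = (1.77156 − 1)/8 = 0.09645; i = arccos(0.31056) = 71.907°.
sin r = sin 71.907°/1.331 = 0.71417; r = 45.575°.
D_min = 2·71.907° − 6·45.575° + 360° = 230.365°.
Rainbow angle = D_min − 180° = 50.365°.

50.4°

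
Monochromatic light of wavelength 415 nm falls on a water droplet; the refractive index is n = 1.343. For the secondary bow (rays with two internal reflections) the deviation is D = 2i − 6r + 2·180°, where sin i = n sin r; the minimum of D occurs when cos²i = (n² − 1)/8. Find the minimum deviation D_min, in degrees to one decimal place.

cos²i = (1.80365 − 1)/8 = 0.10046; i = arccos(0.31695) = 71.522°.
sin r = sin 71.522°/1.343 = 0.70621; r = 44.928°.
D_min = 2·71.522° − 6·44.928° + 360° = 233.478°.

233.5°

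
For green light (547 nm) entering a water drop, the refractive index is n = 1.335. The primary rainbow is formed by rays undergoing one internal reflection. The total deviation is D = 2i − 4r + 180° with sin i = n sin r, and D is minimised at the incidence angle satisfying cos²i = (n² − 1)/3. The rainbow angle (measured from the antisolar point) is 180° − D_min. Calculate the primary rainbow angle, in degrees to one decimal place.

41.8°

cos²i = (1.78222 − 1)/3 = 0.26074; i = arccos(0.51063) = 59.294°.
sin r = sin 59.294°/1.335 = 0.64405; r = 40.094°.
D_min = 2·59.294° − 4·40.094° + 180° = 138.212°.
Rainbow angle = 180° − D_min = 41.788°.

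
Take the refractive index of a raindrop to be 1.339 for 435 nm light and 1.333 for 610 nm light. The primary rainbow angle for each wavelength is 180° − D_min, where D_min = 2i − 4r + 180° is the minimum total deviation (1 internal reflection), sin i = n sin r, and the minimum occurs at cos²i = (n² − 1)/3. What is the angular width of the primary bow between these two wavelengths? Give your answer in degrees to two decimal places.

At 435 nm (n = 1.339): cos²i = 0.26431 → i = 59.062°, r = 39.834°, D_min = 138.786°, rainbow angle = 41.214°.
At 610 nm (n = 1.333): cos²i = 0.25896 → i = 59.410°, r = 40.225°, D_min = 137.922°, rainbow angle = 42.078°.
Angular width = |41.214° − 42.078°| = 0.865°.

0.86°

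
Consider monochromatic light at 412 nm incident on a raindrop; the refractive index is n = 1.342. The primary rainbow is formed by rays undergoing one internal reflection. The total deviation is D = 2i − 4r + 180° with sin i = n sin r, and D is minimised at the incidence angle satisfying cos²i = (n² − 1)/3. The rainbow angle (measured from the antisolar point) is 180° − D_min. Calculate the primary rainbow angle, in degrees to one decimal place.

cos²i = (1.80096 − 1)/3 = 0.26699; i = arccos(0.51671) = 58.888°.
sin r = sin 58.888°/1.342 = 0.63797; r = 39.641°.
D_min = 2·58.888° − 4·39.641° + 180° = 139.213°.
Rainbow angle = 180° − D_min = 40.787°.

40.8°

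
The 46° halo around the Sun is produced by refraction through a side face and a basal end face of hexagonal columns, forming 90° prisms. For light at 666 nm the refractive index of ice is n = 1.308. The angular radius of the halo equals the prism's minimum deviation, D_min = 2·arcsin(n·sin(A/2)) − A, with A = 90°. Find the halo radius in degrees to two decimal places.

n·sin(A/2) = 1.308 × sin 45° = 1.308 × 0.7071 = 0.9249.
D_min = 2·arcsin(0.9249) − 90° = 2 × 67.653° − 90° = 45.305°.

45.31°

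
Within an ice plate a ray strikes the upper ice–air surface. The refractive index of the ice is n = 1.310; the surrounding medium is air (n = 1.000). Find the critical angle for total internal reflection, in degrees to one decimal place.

49.8°

sin θ_c = n_air / n = 1.000 / 1.310 = 0.7634.
θ_c = arcsin(0.7634) = 49.76°.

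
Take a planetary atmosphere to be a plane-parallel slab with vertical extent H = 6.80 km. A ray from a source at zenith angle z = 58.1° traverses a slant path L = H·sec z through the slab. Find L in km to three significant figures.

12.9 km

sec z = 1/cos 58.1° = 1.8924.
L = 6.80 × 1.8924 = 12.868 km.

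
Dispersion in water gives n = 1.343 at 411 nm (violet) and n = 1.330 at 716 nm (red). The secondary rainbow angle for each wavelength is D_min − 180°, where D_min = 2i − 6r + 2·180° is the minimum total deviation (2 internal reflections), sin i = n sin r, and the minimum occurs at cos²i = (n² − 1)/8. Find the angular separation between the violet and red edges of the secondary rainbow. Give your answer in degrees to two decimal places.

3.38°

At 411 nm (n = 1.343): cos²i = 0.10046 → i = 71.522°, r = 44.928°, D_min = 233.478°, rainbow angle = 53.478°.
At 716 nm (n = 1.330): cos²i = 0.09611 → i = 71.940°, r = 45.630°, D_min = 230.101°, rainbow angle = 50.101°.
Angular width = |53.478° − 50.101°| = 3.377°.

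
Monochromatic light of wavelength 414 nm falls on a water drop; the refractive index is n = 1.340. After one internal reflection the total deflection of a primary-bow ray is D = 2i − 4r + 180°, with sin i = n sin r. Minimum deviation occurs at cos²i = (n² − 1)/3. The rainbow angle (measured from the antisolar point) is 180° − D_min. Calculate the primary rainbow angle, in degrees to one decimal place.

41.1°

cos²i = (1.79560 − 1)/3 = 0.26520; i = arccos(0.51498) = 59.004°.
sin r = sin 59.004°/1.340 = 0.63971; r = 39.770°.
D_min = 2·59.004° − 4·39.770° + 180° = 138.929°.
Rainbow angle = 180° − D_min = 41.071°.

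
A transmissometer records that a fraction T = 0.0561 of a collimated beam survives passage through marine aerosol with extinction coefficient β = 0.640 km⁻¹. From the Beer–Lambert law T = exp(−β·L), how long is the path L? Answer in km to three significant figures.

4.50 km

Beer–Lambert: T = exp(−βL) ⇒ L = −ln(T)/β = −ln(0.0561)/0.640 = 2.8806/0.640 = 4.501 km.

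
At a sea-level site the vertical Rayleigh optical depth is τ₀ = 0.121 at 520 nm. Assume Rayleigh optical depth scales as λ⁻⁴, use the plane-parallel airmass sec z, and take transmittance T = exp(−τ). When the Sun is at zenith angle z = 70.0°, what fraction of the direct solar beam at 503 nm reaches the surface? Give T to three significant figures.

0.668

sec 70.0° = 2.9238.
τ = 0.121 × (520/503)⁴ × 2.9238 = 0.121 × 1.1422 × 2.9238 = 0.4041.
T = exp(−0.4041) = 0.6676.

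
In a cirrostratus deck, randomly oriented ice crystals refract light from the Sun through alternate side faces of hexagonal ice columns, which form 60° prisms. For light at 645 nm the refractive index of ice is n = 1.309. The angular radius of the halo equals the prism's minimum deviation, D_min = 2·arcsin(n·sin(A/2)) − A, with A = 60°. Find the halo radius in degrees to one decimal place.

21.8°

n·sin(A/2) = 1.309 × sin 30° = 1.309 × 0.5000 = 0.6545.
D_min = 2·arcsin(0.6545) − 60° = 2 × 40.882° − 60° = 21.763°.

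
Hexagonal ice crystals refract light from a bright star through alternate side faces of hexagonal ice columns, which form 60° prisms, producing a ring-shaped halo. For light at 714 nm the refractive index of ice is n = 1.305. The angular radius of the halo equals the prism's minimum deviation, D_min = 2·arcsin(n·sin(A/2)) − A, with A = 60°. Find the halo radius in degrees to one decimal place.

n·sin(A/2) = 1.305 × sin 30° = 1.305 × 0.5000 = 0.6525.
D_min = 2·arcsin(0.6525) − 60° = 2 × 40.730° − 60° = 21.461°.

21.5°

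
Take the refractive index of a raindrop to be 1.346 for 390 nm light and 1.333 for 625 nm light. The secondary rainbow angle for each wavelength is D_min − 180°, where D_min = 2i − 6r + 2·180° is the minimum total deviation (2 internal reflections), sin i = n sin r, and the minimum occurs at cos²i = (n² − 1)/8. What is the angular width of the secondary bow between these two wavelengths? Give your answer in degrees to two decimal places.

At 390 nm (n = 1.346): cos²i = 0.10146 → i = 71.426°, r = 44.768°, D_min = 234.241°, rainbow angle = 54.241°.
At 625 nm (n = 1.333): cos²i = 0.09711 → i = 71.843°, r = 45.466°, D_min = 230.891°, rainbow angle = 50.891°.
Angular width = |54.241° − 50.891°| = 3.350°.

3.35°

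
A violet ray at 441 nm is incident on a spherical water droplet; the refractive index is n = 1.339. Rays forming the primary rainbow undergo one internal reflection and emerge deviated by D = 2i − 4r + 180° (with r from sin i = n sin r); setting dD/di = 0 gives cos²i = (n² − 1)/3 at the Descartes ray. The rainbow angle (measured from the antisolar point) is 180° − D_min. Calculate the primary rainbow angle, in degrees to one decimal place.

cos²i = (1.79292 − 1)/3 = 0.26431; i = arccos(0.51411) = 59.062°.
sin r = sin 59.062°/1.339 = 0.64057; r = 39.834°.
D_min = 2·59.062° − 4·39.834° + 180° = 138.786°.
Rainbow angle = 180° − D_min = 41.214°.

41.2°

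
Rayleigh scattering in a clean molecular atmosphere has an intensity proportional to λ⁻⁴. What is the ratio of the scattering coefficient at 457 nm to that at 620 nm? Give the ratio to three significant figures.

Rayleigh scattering ∝ λ⁻⁴, so the ratio of coefficients is the inverse fourth power of the wavelength ratio.
σ(457)/σ(620) = (620/457)⁴ = (1.3567)⁴ = 3.388.

3.39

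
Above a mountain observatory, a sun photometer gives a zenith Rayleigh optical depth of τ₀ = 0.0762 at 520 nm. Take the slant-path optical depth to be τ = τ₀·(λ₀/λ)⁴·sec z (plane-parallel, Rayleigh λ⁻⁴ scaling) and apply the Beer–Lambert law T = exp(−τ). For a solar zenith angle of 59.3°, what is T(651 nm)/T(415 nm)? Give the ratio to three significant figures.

1.36

Airmass: sec 59.3° = 1.9587.
τ(651 nm) = 0.0762 × (520/651)⁴ × 1.9587 = 0.0762 × 0.4071 × 1.9587 = 0.0608.
τ(415 nm) = 0.0762 × (520/415)⁴ × 1.9587 = 0.0762 × 2.4650 × 1.9587 = 0.3679.
T(651)/T(415) = exp(τ_B − τ_A) = exp(0.3072) = 1.3595.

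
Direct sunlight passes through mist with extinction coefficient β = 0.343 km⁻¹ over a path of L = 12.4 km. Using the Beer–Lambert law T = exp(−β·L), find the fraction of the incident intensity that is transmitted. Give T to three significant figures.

0.0142

τ = β·L = 0.343 × 12.4 = 4.2532.
T = exp(−4.2532) = 0.0142.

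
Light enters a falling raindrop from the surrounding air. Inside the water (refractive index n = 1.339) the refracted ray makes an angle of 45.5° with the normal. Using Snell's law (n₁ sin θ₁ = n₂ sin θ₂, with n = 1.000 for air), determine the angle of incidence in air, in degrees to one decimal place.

Snell: sin θ_i = n · sin θ_r = 1.339 × sin 45.5° = 1.339 × 0.7133 = 0.9550.
θ_i = arcsin(0.9550) = 72.75°.

72.8°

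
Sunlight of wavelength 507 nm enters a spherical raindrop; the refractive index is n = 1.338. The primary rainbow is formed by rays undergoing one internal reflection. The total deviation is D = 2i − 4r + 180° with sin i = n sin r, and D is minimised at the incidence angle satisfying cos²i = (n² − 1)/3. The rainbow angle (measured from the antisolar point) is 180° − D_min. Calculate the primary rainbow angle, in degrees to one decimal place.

41.4°

cos²i = (1.79024 − 1)/3 = 0.26341; i = arccos(0.51324) = 59.120°.
sin r = sin 59.120°/1.338 = 0.64144; r = 39.899°.
D_min = 2·59.120° − 4·39.899° + 180° = 138.643°.
Rainbow angle = 180° − D_min = 41.357°.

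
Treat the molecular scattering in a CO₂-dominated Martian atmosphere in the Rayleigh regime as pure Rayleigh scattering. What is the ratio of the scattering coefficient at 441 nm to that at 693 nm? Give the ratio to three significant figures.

6.10

Rayleigh scattering ∝ λ⁻⁴, so the ratio of coefficients is the inverse fourth power of the wavelength ratio.
σ(441)/σ(693) = (693/441)⁴ = (1.5714)⁴ = 6.098.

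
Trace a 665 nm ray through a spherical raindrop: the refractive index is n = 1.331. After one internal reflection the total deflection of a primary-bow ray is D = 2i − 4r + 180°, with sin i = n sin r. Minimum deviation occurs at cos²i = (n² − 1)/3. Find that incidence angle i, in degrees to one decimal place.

cos²i = (1.331² − 1)/3 = (1.77156 − 1)/3 = 0.25719.
cos i = 0.50714, so i = 59.527°.

59.5°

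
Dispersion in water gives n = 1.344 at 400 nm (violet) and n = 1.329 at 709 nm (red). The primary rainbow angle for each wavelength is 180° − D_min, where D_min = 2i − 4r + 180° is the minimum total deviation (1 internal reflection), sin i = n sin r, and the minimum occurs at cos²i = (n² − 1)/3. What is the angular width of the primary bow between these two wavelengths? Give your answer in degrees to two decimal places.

2.16°

At 400 nm (n = 1.344): cos²i = 0.26878 → i = 58.772°, r = 39.512°, D_min = 139.495°, rainbow angle = 40.505°.
At 709 nm (n = 1.329): cos²i = 0.25541 → i = 59.643°, r = 40.487°, D_min = 137.337°, rainbow angle = 42.663°.
Angular width = |40.505° − 42.663°| = 2.158°.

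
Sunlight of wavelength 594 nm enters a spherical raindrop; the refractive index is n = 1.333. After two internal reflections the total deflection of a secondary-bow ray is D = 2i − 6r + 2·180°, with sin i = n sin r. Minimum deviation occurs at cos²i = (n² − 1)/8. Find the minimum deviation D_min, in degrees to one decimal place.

230.9°

cos²i = (1.77689 − 1)/8 = 0.09711; i = arccos(0.31163) = 71.843°.
sin r = sin 71.843°/1.333 = 0.71283; r = 45.466°.
D_min = 2·71.843° − 6·45.466° + 360° = 230.891°.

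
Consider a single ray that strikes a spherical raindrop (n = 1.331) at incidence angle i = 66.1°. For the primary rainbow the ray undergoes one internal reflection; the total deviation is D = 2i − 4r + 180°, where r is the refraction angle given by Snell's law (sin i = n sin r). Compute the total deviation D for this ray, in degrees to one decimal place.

sin r = sin 66.1° / 1.331 = 0.9143/1.331 = 0.6869; r = 43.38°.
D = 2·66.1° − 4·43.38° + 180° = 132.20° − 173.54° + 180° = 138.66°.

138.7°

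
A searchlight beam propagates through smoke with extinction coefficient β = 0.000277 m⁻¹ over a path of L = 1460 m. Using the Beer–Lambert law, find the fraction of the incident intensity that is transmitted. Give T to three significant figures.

0.667

τ = β·L = 0.000277 × 1460 = 0.4044.
T = exp(−0.4044) = 0.6674.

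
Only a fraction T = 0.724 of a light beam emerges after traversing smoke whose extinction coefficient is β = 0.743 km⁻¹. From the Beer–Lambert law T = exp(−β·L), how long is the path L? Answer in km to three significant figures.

0.435 km

Beer–Lambert: T = exp(−βL) ⇒ L = −ln(T)/β = −ln(0.724)/0.743 = 0.3230/0.743 = 0.4347 km.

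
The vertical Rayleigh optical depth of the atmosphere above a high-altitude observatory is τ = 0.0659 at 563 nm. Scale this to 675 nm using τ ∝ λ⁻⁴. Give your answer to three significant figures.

0.0319

τ(675 nm) = τ(563 nm) × (563/675)⁴ = 0.0659 × (0.8341)⁴ = 0.0659 × 0.4840 = 0.0319.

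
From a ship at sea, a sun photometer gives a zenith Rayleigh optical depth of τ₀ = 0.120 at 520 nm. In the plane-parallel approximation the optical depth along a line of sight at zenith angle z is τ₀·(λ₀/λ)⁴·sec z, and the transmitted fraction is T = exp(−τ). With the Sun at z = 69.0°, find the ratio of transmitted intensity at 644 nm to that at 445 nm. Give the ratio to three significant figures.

Airmass: sec 69.0° = 2.7904.
τ(644 nm) = 0.120 × (520/644)⁴ × 2.7904 = 0.120 × 0.4251 × 2.7904 = 0.1423.
τ(445 nm) = 0.120 × (520/445)⁴ × 2.7904 = 0.120 × 1.8645 × 2.7904 = 0.6243.
T(644)/T(445) = exp(τ_B − τ_A) = exp(0.4820) = 1.6193.

1.62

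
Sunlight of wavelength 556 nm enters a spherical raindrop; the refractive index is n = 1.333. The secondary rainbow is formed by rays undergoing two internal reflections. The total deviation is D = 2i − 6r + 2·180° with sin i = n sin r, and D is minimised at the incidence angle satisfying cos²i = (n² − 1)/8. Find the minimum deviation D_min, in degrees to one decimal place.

cos²i = (1.77689 − 1)/8 = 0.09711; i = arccos(0.31163) = 71.843°.
sin r = sin 71.843°/1.333 = 0.71283; r = 45.466°.
D_min = 2·71.843° − 6·45.466° + 360° = 230.891°.

230.9°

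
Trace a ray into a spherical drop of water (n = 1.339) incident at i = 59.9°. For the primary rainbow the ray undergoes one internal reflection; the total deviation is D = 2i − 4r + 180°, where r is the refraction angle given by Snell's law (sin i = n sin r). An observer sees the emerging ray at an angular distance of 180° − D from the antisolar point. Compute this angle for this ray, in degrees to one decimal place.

41.2°

sin r = sin 59.9° / 1.339 = 0.8652/1.339 = 0.6461; r = 40.25°.
D = 2·59.9° − 4·40.25° + 180° = 119.80° − 161.00° + 180° = 138.80°.
Angle from antisolar point = 180° − D = 41.20°.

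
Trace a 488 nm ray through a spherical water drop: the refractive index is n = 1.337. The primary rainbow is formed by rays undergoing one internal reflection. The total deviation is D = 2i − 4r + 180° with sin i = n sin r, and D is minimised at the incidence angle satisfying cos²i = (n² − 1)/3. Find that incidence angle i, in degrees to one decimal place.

cos²i = (1.337² − 1)/3 = (1.78757 − 1)/3 = 0.26252.
cos i = 0.51237, so i = 59.178°.

59.2°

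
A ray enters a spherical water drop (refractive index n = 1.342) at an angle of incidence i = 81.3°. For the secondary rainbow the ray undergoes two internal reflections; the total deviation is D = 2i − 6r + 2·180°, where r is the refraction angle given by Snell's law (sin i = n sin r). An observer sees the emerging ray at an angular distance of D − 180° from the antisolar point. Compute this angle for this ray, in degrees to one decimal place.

sin r = sin 81.3° / 1.342 = 0.9885/1.342 = 0.7366; r = 47.44°.
D = 2·81.3° − 6·47.44° + 2·180° = 162.60° − 284.65° + 360° = 237.95°.
Angle from antisolar point = D − 180° = 57.95°.

58.0°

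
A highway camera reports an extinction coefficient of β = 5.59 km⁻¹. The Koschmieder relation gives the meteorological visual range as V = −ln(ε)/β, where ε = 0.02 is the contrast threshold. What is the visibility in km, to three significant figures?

V = −ln(0.02) / 5.59 = 3.912 / 5.59 = 0.6998 km.

0.700 km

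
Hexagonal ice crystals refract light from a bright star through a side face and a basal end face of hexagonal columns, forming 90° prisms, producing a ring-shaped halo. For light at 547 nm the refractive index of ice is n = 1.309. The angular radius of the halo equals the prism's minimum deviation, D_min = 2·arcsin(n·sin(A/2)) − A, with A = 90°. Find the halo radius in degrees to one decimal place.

n·sin(A/2) = 1.309 × sin 45° = 1.309 × 0.7071 = 0.9256.
D_min = 2·arcsin(0.9256) − 90° = 2 × 67.759° − 90° = 45.519°.

45.5°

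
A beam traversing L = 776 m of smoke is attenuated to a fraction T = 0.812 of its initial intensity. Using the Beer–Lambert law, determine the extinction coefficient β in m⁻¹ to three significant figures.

0.000268 m⁻¹

Beer–Lambert: T = exp(−βL) ⇒ β = −ln(T)/L = −ln(0.812)/776 = 0.2083/776 = 0.0002684 m⁻¹.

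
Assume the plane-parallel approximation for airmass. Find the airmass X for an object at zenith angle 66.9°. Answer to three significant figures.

X = sec z = 1/cos 66.9° = 1/0.3923 = 2.5488.

2.55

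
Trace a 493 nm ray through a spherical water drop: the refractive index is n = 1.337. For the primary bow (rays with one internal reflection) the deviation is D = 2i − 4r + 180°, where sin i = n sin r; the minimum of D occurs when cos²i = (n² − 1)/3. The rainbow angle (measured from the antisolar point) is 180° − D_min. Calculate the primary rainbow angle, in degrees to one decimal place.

cos²i = (1.78757 − 1)/3 = 0.26252; i = arccos(0.51237) = 59.178°.
sin r = sin 59.178°/1.337 = 0.64231; r = 39.964°.
D_min = 2·59.178° − 4·39.964° + 180° = 138.500°.
Rainbow angle = 180° − D_min = 41.500°.

41.5°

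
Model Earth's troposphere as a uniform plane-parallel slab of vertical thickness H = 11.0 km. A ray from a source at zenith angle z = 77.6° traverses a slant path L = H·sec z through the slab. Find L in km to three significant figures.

51.2 km

sec z = 1/cos 77.6° = 4.6569.
L = 11.0 × 4.6569 = 51.226 km.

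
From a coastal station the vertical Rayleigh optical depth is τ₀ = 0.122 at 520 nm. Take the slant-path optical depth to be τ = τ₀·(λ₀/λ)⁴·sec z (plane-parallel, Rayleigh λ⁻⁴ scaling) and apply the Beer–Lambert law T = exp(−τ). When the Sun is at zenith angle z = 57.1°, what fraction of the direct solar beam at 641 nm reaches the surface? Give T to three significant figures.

0.907

sec 57.1° = 1.8410.
τ = 0.122 × (520/641)⁴ × 1.8410 = 0.122 × 0.4331 × 1.8410 = 0.0973.
T = exp(−0.0973) = 0.9073.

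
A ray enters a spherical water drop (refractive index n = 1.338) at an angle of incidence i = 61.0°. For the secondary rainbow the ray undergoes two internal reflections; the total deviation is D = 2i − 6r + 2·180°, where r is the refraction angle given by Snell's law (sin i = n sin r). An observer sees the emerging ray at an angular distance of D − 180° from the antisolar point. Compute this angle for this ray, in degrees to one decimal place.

sin r = sin 61.0° / 1.338 = 0.8746/1.338 = 0.6537; r = 40.82°.
D = 2·61.0° − 6·40.82° + 2·180° = 122.00° − 244.92° + 360° = 237.08°.
Angle from antisolar point = D − 180° = 57.08°.

57.1°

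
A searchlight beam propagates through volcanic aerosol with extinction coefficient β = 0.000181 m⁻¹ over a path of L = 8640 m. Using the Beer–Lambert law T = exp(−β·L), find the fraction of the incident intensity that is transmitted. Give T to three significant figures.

0.209

τ = β·L = 0.000181 × 8640 = 1.5638.
T = exp(−1.5638) = 0.2093.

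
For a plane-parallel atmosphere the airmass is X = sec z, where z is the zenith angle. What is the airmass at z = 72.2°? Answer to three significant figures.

X = sec z = 1/cos 72.2° = 1/0.3057 = 3.2712.

3.27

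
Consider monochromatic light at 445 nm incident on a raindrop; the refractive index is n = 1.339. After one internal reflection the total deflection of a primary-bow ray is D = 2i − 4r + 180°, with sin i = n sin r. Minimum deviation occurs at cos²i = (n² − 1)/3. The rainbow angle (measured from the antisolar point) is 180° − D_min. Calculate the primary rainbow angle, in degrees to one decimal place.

cos²i = (1.79292 − 1)/3 = 0.26431; i = arccos(0.51411) = 59.062°.
sin r = sin 59.062°/1.339 = 0.64057; r = 39.834°.
D_min = 2·59.062° − 4·39.834° + 180° = 138.786°.
Rainbow angle = 180° − D_min = 41.214°.

41.2°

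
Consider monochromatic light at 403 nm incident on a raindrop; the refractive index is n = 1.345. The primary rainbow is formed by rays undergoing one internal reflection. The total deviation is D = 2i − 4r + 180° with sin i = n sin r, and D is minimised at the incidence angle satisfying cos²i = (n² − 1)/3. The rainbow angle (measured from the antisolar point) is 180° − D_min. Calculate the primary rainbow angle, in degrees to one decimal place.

cos²i = (1.80902 − 1)/3 = 0.26967; i = arccos(0.51930) = 58.715°.
sin r = sin 58.715°/1.345 = 0.63538; r = 39.448°.
D_min = 2·58.715° − 4·39.448° + 180° = 139.635°.
Rainbow angle = 180° − D_min = 40.365°.

40.4°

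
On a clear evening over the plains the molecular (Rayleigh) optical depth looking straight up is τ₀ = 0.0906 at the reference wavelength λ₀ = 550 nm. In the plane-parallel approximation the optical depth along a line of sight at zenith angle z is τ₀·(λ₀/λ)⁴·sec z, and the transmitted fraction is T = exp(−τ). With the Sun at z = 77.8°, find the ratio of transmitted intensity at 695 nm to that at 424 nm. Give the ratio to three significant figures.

Airmass: sec 77.8° = 4.7321.
τ(695 nm) = 0.0906 × (550/695)⁴ × 4.7321 = 0.0906 × 0.3922 × 4.7321 = 0.1681.
τ(424 nm) = 0.0906 × (550/424)⁴ × 4.7321 = 0.0906 × 2.8313 × 4.7321 = 1.2139.
T(695)/T(424) = exp(τ_B − τ_A) = exp(1.0457) = 2.8454.

2.85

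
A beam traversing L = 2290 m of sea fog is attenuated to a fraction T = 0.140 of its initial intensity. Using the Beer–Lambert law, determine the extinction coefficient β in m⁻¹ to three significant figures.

Beer–Lambert: T = exp(−βL) ⇒ β = −ln(T)/L = −ln(0.140)/2290 = 1.9661/2290 = 0.0008586 m⁻¹.

0.000859 m⁻¹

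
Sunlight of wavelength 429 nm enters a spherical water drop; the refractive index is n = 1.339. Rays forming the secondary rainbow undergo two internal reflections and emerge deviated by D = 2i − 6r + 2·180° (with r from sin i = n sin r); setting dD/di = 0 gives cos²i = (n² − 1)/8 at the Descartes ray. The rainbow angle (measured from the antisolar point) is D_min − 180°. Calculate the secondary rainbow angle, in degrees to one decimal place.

52.5°

cos²i = (1.79292 − 1)/8 = 0.09912; i = arccos(0.31483) = 71.650°.
sin r = sin 71.650°/1.339 = 0.70885; r = 45.141°.
D_min = 2·71.650° − 6·45.141° + 360° = 232.451°.
Rainbow angle = D_min − 180° = 52.451°.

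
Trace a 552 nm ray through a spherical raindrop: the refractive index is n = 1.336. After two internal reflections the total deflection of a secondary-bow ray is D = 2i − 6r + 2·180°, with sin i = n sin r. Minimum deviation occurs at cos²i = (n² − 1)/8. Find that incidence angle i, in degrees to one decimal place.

71.7°

cos²i = (1.336² − 1)/8 = (1.78490 − 1)/8 = 0.09811.
cos i = 0.31323, so i = 71.746°.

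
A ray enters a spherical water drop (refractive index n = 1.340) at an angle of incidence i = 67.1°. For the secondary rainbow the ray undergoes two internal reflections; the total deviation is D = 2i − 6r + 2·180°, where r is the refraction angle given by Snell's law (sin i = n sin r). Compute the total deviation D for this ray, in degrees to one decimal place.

sin r = sin 67.1° / 1.340 = 0.9212/1.340 = 0.6875; r = 43.43°.
D = 2·67.1° − 6·43.43° + 2·180° = 134.20° − 260.57° + 360° = 233.63°.

233.6°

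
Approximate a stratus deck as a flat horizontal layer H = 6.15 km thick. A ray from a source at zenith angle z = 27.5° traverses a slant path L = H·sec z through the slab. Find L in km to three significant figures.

sec z = 1/cos 27.5° = 1.1274.
L = 6.15 × 1.1274 = 6.933 km.

6.93 km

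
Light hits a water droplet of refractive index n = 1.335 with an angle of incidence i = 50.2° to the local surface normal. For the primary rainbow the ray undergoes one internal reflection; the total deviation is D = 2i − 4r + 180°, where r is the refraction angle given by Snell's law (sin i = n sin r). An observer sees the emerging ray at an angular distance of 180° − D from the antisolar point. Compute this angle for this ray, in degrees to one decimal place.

sin r = sin 50.2° / 1.335 = 0.7683/1.335 = 0.5755; r = 35.13°.
D = 2·50.2° − 4·35.13° + 180° = 100.40° − 140.54° + 180° = 139.86°.
Angle from antisolar point = 180° − D = 40.14°.

40.1°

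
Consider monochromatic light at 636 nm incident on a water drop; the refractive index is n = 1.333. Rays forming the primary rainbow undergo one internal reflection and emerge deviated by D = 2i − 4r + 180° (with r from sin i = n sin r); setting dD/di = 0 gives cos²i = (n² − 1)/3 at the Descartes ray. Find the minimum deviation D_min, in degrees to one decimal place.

cos²i = (1.77689 − 1)/3 = 0.25896; i = arccos(0.50888) = 59.410°.
sin r = sin 59.410°/1.333 = 0.64579; r = 40.225°.
D_min = 2·59.410° − 4·40.225° + 180° = 137.922°.

137.9°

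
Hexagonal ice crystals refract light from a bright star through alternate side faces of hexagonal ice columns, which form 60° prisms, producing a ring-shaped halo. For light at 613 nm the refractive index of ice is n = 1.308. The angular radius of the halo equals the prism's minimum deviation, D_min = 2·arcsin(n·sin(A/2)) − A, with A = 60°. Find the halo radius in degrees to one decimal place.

21.7°

n·sin(A/2) = 1.308 × sin 30° = 1.308 × 0.5000 = 0.6540.
D_min = 2·arcsin(0.6540) − 60° = 2 × 40.844° − 60° = 21.688°.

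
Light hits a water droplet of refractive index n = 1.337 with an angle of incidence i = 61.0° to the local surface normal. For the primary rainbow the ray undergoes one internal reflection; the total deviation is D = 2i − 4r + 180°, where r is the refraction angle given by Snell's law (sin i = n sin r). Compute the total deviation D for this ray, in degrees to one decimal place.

138.6°

sin r = sin 61.0° / 1.337 = 0.8746/1.337 = 0.6542; r = 40.86°.
D = 2·61.0° − 4·40.86° + 180° = 122.00° − 163.43° + 180° = 138.57°.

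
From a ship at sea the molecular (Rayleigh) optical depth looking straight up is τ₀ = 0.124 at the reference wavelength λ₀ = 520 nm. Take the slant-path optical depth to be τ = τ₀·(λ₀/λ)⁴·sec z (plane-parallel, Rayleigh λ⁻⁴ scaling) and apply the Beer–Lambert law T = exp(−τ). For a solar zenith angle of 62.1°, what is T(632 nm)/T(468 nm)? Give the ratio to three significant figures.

Airmass: sec 62.1° = 2.1371.
τ(632 nm) = 0.124 × (520/632)⁴ × 2.1371 = 0.124 × 0.4583 × 2.1371 = 0.1214.
τ(468 nm) = 0.124 × (520/468)⁴ × 2.1371 = 0.124 × 1.5242 × 2.1371 = 0.4039.
T(632)/T(468) = exp(τ_B − τ_A) = exp(0.2825) = 1.3264.

1.33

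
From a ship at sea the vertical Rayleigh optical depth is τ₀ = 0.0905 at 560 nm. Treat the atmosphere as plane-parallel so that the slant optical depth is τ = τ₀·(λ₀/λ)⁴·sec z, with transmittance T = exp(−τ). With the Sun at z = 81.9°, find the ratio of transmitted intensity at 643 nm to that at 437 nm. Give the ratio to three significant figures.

Airmass: sec 81.9° = 7.0972.
τ(643 nm) = 0.0905 × (560/643)⁴ × 7.0972 = 0.0905 × 0.5753 × 7.0972 = 0.3695.
τ(437 nm) = 0.0905 × (560/437)⁴ × 7.0972 = 0.0905 × 2.6967 × 7.0972 = 1.7320.
T(643)/T(437) = exp(τ_B − τ_A) = exp(1.3625) = 3.9060.

3.91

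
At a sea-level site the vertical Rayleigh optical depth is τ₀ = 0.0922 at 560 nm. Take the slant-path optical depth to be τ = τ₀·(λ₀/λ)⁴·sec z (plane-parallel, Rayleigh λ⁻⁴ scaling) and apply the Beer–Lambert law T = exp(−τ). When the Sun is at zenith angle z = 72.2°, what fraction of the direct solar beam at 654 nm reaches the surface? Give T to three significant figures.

0.850

sec 72.2° = 3.2712.
τ = 0.0922 × (560/654)⁴ × 3.2712 = 0.0922 × 0.5376 × 3.2712 = 0.1621.
T = exp(−0.1621) = 0.8503.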